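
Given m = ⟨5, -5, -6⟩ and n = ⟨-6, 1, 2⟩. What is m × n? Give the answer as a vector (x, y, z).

(-4, 26, -25)

i: (-5)·2 - (-6)·1 = -10 - (-6) = -4
j: (-6)·(-6) - 5·2 = 36 - 10 = 26
k: 5·1 - (-5)·(-6) = 5 - 30 = -25
m × n = (-4, 26, -25)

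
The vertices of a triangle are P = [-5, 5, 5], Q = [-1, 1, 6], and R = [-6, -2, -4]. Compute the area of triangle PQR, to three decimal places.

PQ = (4, -4, 1),  PR = (-1, -7, -9)
i: (-4)·(-9) - 1·(-7) = 36 - (-7) = 43
j: 1·(-1) - 4·(-9) = -1 - (-36) = 35
k: 4·(-7) - (-4)·(-1) = -28 - 4 = -32
PQ × PR = (43, 35, -32)
|PQ × PR| = √4098 ≈ 64.0156
area = ½ · 64.0156 ≈ 32.008

32.008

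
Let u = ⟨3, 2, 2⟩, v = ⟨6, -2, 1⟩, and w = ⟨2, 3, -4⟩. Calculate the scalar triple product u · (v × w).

111

v × w:
i: (-2)·(-4) - 1·3 = 8 - 3 = 5
j: 1·2 - 6·(-4) = 2 - (-24) = 26
k: 6·3 - (-2)·2 = 18 - (-4) = 22
v × w = (5, 26, 22)
u · (v × w) = 3·5 + 2·26 + 2·22 = 15 + 52 + 44 = 111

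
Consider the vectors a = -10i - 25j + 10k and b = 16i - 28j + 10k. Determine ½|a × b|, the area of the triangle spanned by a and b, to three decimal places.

i: (-25)·10 - 10·(-28) = -250 - (-280) = 30
j: 10·16 - (-10)·10 = 160 - (-100) = 260
k: (-10)·(-28) - (-25)·16 = 280 - (-400) = 680
a × b = (30, 260, 680)
|a × b| = √(30² + 260² + 680²) = √530900 ≈ 728.6288
area = ½ · 728.6288 ≈ 364.314

364.314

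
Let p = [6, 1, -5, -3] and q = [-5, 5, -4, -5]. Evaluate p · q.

10

p · q = 6·(-5) + 1·5 + (-5)·(-4) + (-3)·(-5) = -30 + 5 + 20 + 15 = 10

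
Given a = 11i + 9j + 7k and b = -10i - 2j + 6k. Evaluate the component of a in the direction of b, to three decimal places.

-7.268

a · b = 11·(-10) + 9·(-2) + 7·6 = -110 - 18 + 42 = -86
|b| = √(100 + 4 + 36) = √140 ≈ 11.8322
comp_b a = -86 / √140 ≈ -7.268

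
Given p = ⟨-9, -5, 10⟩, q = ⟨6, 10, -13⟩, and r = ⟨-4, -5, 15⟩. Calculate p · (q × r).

q × r:
i: 10·15 - (-13)·(-5) = 150 - 65 = 85
j: (-13)·(-4) - 6·15 = 52 - 90 = -38
k: 6·(-5) - 10·(-4) = -30 - (-40) = 10
q × r = (85, -38, 10)
p · (q × r) = (-9)·85 + (-5)·(-38) + 10·10 = -765 + 190 + 100 = -475

-475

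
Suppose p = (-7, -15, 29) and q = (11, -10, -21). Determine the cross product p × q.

i: (-15)·(-21) - 29·(-10) = 315 - (-290) = 605
j: 29·11 - (-7)·(-21) = 319 - 147 = 172
k: (-7)·(-10) - (-15)·11 = 70 - (-165) = 235
p × q = (605, 172, 235)

(605, 172, 235)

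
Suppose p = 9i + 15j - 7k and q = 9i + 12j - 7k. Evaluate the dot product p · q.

p · q = 9·9 + 15·12 + (-7)·(-7) = 81 + 180 + 49 = 310

310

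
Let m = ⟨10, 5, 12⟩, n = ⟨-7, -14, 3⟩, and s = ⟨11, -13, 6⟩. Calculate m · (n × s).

2865

n × s:
i: (-14)·6 - 3·(-13) = -84 - (-39) = -45
j: 3·11 - (-7)·6 = 33 - (-42) = 75
k: (-7)·(-13) - (-14)·11 = 91 - (-154) = 245
n × s = (-45, 75, 245)
m · (n × s) = 10·(-45) + 5·75 + 12·245 = -450 + 375 + 2940 = 2865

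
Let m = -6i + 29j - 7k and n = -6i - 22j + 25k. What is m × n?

i: 29·25 - (-7)·(-22) = 725 - 154 = 571
j: (-7)·(-6) - (-6)·25 = 42 - (-150) = 192
k: (-6)·(-22) - 29·(-6) = 132 - (-174) = 306
m × n = (571, 192, 306)

(571, 192, 306)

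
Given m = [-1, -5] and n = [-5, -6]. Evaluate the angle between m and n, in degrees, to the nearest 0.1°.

28.5

m · n = (-1)·(-5) + (-5)·(-6) = 5 + 30 = 35
|m|² = 1 + 25 = 26,  |m| = √26 ≈ 5.099020
|n|² = 25 + 36 = 61,  |n| = √61 ≈ 7.810250
cos θ = 35 / (5.099020 · 7.810250) ≈ 0.87885
θ = arccos(0.87885) ≈ 28.5°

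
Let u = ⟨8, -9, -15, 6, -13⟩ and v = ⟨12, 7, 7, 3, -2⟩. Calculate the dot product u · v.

u · v = 8·12 + (-9)·7 + (-15)·7 + 6·3 + (-13)·(-2) = 96 - 63 - 105 + 18 + 26 = -28

-28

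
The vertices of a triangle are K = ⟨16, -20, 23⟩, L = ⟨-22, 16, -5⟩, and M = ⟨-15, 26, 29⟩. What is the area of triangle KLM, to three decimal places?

982.682

KL = (-38, 36, -28),  KM = (-31, 46, 6)
i: 36·6 - (-28)·46 = 216 - (-1288) = 1504
j: (-28)·(-31) - (-38)·6 = 868 - (-228) = 1096
k: (-38)·46 - 36·(-31) = -1748 - (-1116) = -632
KL × KM = (1504, 1096, -632)
|KL × KM| = √3862656 ≈ 1965.3641
area = ½ · 1965.3641 ≈ 982.682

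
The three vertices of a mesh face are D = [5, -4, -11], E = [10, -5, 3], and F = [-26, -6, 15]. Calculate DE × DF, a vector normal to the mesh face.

DE = (5, -1, 14)
DF = (-31, -2, 26)
i: (-1)·26 - 14·(-2) = -26 - (-28) = 2
j: 14·(-31) - 5·26 = -434 - 130 = -564
k: 5·(-2) - (-1)·(-31) = -10 - 31 = -41
DE × DF = (2, -564, -41)

(2, -564, -41)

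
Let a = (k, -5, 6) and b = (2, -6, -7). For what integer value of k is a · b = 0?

6

a · b = k·2 + (-5)·(-6) + 6·(-7) = -12 + 2k
Set equal to 0: 2k = 12, so k = 6.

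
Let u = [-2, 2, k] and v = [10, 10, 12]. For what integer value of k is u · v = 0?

0

u · v = (-2)·10 + 2·10 + k·12 = 0 + 12k
Set equal to 0: 12k = 0, so k = 0.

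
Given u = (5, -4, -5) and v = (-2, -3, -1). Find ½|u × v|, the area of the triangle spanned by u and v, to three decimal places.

14.790

i: (-4)·(-1) - (-5)·(-3) = 4 - 15 = -11
j: (-5)·(-2) - 5·(-1) = 10 - (-5) = 15
k: 5·(-3) - (-4)·(-2) = -15 - 8 = -23
u × v = (-11, 15, -23)
|u × v| = √((-11)² + 15² + (-23)²) = √875 ≈ 29.5804
area = ½ · 29.5804 ≈ 14.790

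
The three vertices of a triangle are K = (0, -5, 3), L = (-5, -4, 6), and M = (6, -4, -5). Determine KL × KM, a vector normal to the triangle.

(-11, -22, -11)

KL = (-5, 1, 3)
KM = (6, 1, -8)
i: 1·(-8) - 3·1 = -8 - 3 = -11
j: 3·6 - (-5)·(-8) = 18 - 40 = -22
k: (-5)·1 - 1·6 = -5 - 6 = -11
KL × KM = (-11, -22, -11)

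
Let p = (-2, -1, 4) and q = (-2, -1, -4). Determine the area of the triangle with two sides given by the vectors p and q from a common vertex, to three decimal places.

8.944

i: (-1)·(-4) - 4·(-1) = 4 - (-4) = 8
j: 4·(-2) - (-2)·(-4) = -8 - 8 = -16
k: (-2)·(-1) - (-1)·(-2) = 2 - 2 = 0
p × q = (8, -16, 0)
|p × q| = √(8² + (-16)² + 0²) = √320 ≈ 17.8885
area = ½ · 17.8885 ≈ 8.944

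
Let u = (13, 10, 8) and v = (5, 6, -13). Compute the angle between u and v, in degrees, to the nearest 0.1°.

85.6

u · v = 13·5 + 10·6 + 8·(-13) = 65 + 60 - 104 = 21
|u|² = 169 + 100 + 64 = 333,  |u| = √333 ≈ 18.248288
|v|² = 25 + 36 + 169 = 230,  |v| = √230 ≈ 15.165751
cos θ = 21 / (18.248288 · 15.165751) ≈ 0.07588
θ = arccos(0.07588) ≈ 85.6°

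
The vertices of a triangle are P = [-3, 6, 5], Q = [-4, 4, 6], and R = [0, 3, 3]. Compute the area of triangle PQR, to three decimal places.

5.723

PQ = (-1, -2, 1),  PR = (3, -3, -2)
i: (-2)·(-2) - 1·(-3) = 4 - (-3) = 7
j: 1·3 - (-1)·(-2) = 3 - 2 = 1
k: (-1)·(-3) - (-2)·3 = 3 - (-6) = 9
PQ × PR = (7, 1, 9)
|PQ × PR| = √131 ≈ 11.4455
area = ½ · 11.4455 ≈ 5.723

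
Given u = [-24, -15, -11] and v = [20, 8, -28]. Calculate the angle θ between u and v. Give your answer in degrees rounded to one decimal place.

105.8

u · v = (-24)·20 + (-15)·8 + (-11)·(-28) = -480 - 120 + 308 = -292
|u|² = 576 + 225 + 121 = 922,  |u| = √922 ≈ 30.364453
|v|² = 400 + 64 + 784 = 1248,  |v| = √1248 ≈ 35.327043
cos θ = -292 / (30.364453 · 35.327043) ≈ -0.27221
θ = arccos(-0.27221) ≈ 105.8°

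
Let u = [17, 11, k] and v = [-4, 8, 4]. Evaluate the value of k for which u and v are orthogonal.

u · v = 17·(-4) + 11·8 + k·4 = 20 + 4k
Set equal to 0: 4k = -20, so k = -5.

-5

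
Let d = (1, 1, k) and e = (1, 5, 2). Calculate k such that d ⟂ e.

-3

d · e = 1·1 + 1·5 + k·2 = 6 + 2k
Set equal to 0: 2k = -6, so k = -3.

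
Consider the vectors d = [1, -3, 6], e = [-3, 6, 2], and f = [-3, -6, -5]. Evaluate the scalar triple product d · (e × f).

e × f:
i: 6·(-5) - 2·(-6) = -30 - (-12) = -18
j: 2·(-3) - (-3)·(-5) = -6 - 15 = -21
k: (-3)·(-6) - 6·(-3) = 18 - (-18) = 36
e × f = (-18, -21, 36)
d · (e × f) = 1·(-18) + (-3)·(-21) + 6·36 = -18 + 63 + 216 = 261

261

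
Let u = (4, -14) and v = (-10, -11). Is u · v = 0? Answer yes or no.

u · v = 4·(-10) + (-14)·(-11) = -40 + 154 = 114
Nonzero, so the vectors are not orthogonal.

no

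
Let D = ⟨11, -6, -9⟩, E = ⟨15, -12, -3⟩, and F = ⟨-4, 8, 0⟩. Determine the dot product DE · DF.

-90

DE = E − D = (4, -6, 6)
DF = F − D = (-15, 14, 9)
DE · DF = 4·(-15) + (-6)·14 + 6·9 = -60 - 84 + 54 = -90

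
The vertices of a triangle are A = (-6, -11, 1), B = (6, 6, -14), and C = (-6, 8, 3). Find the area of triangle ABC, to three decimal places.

196.419

AB = (12, 17, -15),  AC = (0, 19, 2)
i: 17·2 - (-15)·19 = 34 - (-285) = 319
j: (-15)·0 - 12·2 = 0 - 24 = -24
k: 12·19 - 17·0 = 228 - 0 = 228
AB × AC = (319, -24, 228)
|AB × AC| = √154321 ≈ 392.8371
area = ½ · 392.8371 ≈ 196.419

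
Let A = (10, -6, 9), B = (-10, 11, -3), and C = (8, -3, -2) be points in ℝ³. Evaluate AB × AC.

(-151, -196, -26)

AB = (-20, 17, -12)
AC = (-2, 3, -11)
i: 17·(-11) - (-12)·3 = -187 - (-36) = -151
j: (-12)·(-2) - (-20)·(-11) = 24 - 220 = -196
k: (-20)·3 - 17·(-2) = -60 - (-34) = -26
AB × AC = (-151, -196, -26)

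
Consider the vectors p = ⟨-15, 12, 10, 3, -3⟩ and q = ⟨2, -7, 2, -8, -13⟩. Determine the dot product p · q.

p · q = (-15)·2 + 12·(-7) + 10·2 + 3·(-8) + (-3)·(-13) = -30 - 84 + 20 - 24 + 39 = -79

-79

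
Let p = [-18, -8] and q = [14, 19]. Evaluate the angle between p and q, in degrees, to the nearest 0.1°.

150.3

p · q = (-18)·14 + (-8)·19 = -252 - 152 = -404
|p|² = 324 + 64 = 388,  |p| = √388 ≈ 19.697716
|q|² = 196 + 361 = 557,  |q| = √557 ≈ 23.600847
cos θ = -404 / (19.697716 · 23.600847) ≈ -0.86904
θ = arccos(-0.86904) ≈ 150.3°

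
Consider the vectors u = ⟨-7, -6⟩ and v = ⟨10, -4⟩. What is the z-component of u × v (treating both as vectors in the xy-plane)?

88

(-7)·(-4) - (-6)·10 = 28 - (-60) = 88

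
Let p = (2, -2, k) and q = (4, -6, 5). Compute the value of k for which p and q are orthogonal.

p · q = 2·4 + (-2)·(-6) + k·5 = 20 + 5k
Set equal to 0: 5k = -20, so k = -4.

-4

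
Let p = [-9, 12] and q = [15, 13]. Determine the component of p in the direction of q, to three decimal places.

p · q = (-9)·15 + 12·13 = -135 + 156 = 21
|q| = √(225 + 169) = √394 ≈ 19.8494
comp_q p = 21 / √394 ≈ 1.058

1.058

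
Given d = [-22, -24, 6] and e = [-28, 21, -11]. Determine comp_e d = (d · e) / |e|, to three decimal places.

d · e = (-22)·(-28) + (-24)·21 + 6·(-11) = 616 - 504 - 66 = 46
|e| = √(784 + 441 + 121) = √1346 ≈ 36.6879
comp_e d = 46 / √1346 ≈ 1.254

1.254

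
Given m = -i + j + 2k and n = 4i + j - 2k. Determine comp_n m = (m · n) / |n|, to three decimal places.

-1.528

m · n = (-1)·4 + 1·1 + 2·(-2) = -4 + 1 - 4 = -7
|n| = √(16 + 1 + 4) = √21 ≈ 4.5826
comp_n m = -7 / √21 ≈ -1.528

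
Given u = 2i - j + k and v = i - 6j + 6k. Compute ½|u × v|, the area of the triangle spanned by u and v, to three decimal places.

i: (-1)·6 - 1·(-6) = -6 - (-6) = 0
j: 1·1 - 2·6 = 1 - 12 = -11
k: 2·(-6) - (-1)·1 = -12 - (-1) = -11
u × v = (0, -11, -11)
|u × v| = √(0² + (-11)² + (-11)²) = √242 ≈ 15.5563
area = ½ · 15.5563 ≈ 7.778

7.778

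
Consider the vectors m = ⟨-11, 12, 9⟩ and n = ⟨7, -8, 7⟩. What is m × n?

(156, 140, 4)

i: 12·7 - 9·(-8) = 84 - (-72) = 156
j: 9·7 - (-11)·7 = 63 - (-77) = 140
k: (-11)·(-8) - 12·7 = 88 - 84 = 4
m × n = (156, 140, 4)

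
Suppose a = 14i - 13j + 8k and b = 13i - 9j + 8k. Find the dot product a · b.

a · b = 14·13 + (-13)·(-9) + 8·8 = 182 + 117 + 64 = 363

363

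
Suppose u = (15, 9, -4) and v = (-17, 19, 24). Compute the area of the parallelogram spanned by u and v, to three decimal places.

i: 9·24 - (-4)·19 = 216 - (-76) = 292
j: (-4)·(-17) - 15·24 = 68 - 360 = -292
k: 15·19 - 9·(-17) = 285 - (-153) = 438
u × v = (292, -292, 438)
|u × v| = √(292² + (-292)² + 438²) = √362372 ≈ 601.9734

601.973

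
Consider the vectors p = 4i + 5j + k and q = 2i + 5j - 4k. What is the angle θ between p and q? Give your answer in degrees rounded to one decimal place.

48.2

p · q = 4·2 + 5·5 + 1·(-4) = 8 + 25 - 4 = 29
|p|² = 16 + 25 + 1 = 42,  |p| = √42 ≈ 6.480741
|q|² = 4 + 25 + 16 = 45,  |q| = √45 ≈ 6.708204
cos θ = 29 / (6.480741 · 6.708204) ≈ 0.66706
θ = arccos(0.66706) ≈ 48.2°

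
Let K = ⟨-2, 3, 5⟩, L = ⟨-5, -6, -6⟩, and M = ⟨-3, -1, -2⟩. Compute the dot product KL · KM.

116

KL = L − K = (-3, -9, -11)
KM = M − K = (-1, -4, -7)
KL · KM = (-3)·(-1) + (-9)·(-4) + (-11)·(-7) = 3 + 36 + 77 = 116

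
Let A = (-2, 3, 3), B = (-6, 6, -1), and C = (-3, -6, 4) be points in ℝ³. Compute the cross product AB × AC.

(-33, 8, 39)

AB = (-4, 3, -4)
AC = (-1, -9, 1)
i: 3·1 - (-4)·(-9) = 3 - 36 = -33
j: (-4)·(-1) - (-4)·1 = 4 - (-4) = 8
k: (-4)·(-9) - 3·(-1) = 36 - (-3) = 39
AB × AC = (-33, 8, 39)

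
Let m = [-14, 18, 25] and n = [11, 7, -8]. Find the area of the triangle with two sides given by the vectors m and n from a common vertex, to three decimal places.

i: 18·(-8) - 25·7 = -144 - 175 = -319
j: 25·11 - (-14)·(-8) = 275 - 112 = 163
k: (-14)·7 - 18·11 = -98 - 198 = -296
m × n = (-319, 163, -296)
|m × n| = √((-319)² + 163² + (-296)²) = √215946 ≈ 464.6999
area = ½ · 464.6999 ≈ 232.350

232.350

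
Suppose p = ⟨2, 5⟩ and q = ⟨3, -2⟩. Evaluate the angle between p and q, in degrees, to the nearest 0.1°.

p · q = 2·3 + 5·(-2) = 6 - 10 = -4
|p|² = 4 + 25 = 29,  |p| = √29 ≈ 5.385165
|q|² = 9 + 4 = 13,  |q| = √13 ≈ 3.605551
cos θ = -4 / (5.385165 · 3.605551) ≈ -0.20601
θ = arccos(-0.20601) ≈ 101.9°

101.9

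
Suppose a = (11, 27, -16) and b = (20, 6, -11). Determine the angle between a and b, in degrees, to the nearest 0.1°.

44.7

a · b = 11·20 + 27·6 + (-16)·(-11) = 220 + 162 + 176 = 558
|a|² = 121 + 729 + 256 = 1106,  |a| = √1106 ≈ 33.256578
|b|² = 400 + 36 + 121 = 557,  |b| = √557 ≈ 23.600847
cos θ = 558 / (33.256578 · 23.600847) ≈ 0.71093
θ = arccos(0.71093) ≈ 44.7°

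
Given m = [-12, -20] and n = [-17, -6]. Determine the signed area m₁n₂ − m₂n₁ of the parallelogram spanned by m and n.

-268

(-12)·(-6) - (-20)·(-17) = 72 - 340 = -268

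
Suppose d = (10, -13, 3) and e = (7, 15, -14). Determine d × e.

(137, 161, 241)

i: (-13)·(-14) - 3·15 = 182 - 45 = 137
j: 3·7 - 10·(-14) = 21 - (-140) = 161
k: 10·15 - (-13)·7 = 150 - (-91) = 241
d × e = (137, 161, 241)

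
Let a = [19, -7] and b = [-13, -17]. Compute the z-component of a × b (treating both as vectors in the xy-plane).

19·(-17) - (-7)·(-13) = -323 - 91 = -414

-414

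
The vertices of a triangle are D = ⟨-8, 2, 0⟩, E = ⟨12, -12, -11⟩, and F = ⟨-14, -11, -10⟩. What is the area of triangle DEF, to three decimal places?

DE = (20, -14, -11),  DF = (-6, -13, -10)
i: (-14)·(-10) - (-11)·(-13) = 140 - 143 = -3
j: (-11)·(-6) - 20·(-10) = 66 - (-200) = 266
k: 20·(-13) - (-14)·(-6) = -260 - 84 = -344
DE × DF = (-3, 266, -344)
|DE × DF| = √189101 ≈ 434.8574
area = ½ · 434.8574 ≈ 217.429

217.429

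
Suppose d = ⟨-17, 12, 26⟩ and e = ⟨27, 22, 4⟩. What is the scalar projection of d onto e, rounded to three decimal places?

d · e = (-17)·27 + 12·22 + 26·4 = -459 + 264 + 104 = -91
|e| = √(729 + 484 + 16) = √1229 ≈ 35.0571
comp_e d = -91 / √1229 ≈ -2.596

-2.596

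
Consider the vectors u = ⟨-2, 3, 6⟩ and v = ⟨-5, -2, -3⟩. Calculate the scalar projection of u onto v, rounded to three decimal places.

-2.271

u · v = (-2)·(-5) + 3·(-2) + 6·(-3) = 10 - 6 - 18 = -14
|v| = √(25 + 4 + 9) = √38 ≈ 6.1644
comp_v u = -14 / √38 ≈ -2.271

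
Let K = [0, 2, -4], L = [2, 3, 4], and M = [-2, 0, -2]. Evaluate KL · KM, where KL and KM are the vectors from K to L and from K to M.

10

KL = L − K = (2, 1, 8)
KM = M − K = (-2, -2, 2)
KL · KM = 2·(-2) + 1·(-2) + 8·2 = -4 - 2 + 16 = 10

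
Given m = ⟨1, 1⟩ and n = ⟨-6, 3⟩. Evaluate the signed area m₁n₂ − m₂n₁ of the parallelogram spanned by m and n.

1·3 - 1·(-6) = 3 - (-6) = 9

9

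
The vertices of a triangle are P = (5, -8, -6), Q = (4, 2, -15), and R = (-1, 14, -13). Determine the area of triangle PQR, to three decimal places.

PQ = (-1, 10, -9),  PR = (-6, 22, -7)
i: 10·(-7) - (-9)·22 = -70 - (-198) = 128
j: (-9)·(-6) - (-1)·(-7) = 54 - 7 = 47
k: (-1)·22 - 10·(-6) = -22 - (-60) = 38
PQ × PR = (128, 47, 38)
|PQ × PR| = √20037 ≈ 141.5521
area = ½ · 141.5521 ≈ 70.776

70.776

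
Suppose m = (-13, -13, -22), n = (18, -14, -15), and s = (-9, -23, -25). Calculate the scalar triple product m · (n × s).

4210

n × s:
i: (-14)·(-25) - (-15)·(-23) = 350 - 345 = 5
j: (-15)·(-9) - 18·(-25) = 135 - (-450) = 585
k: 18·(-23) - (-14)·(-9) = -414 - 126 = -540
n × s = (5, 585, -540)
m · (n × s) = (-13)·5 + (-13)·585 + (-22)·(-540) = -65 - 7605 + 11880 = 4210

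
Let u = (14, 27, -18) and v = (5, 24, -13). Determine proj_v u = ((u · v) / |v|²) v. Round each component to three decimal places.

(6.182, 29.673, -16.073)

u · v = 14·5 + 27·24 + (-18)·(-13) = 70 + 648 + 234 = 952
|v|² = 25 + 576 + 169 = 770
proj_v u = (952/770) · (5, 24, -13) ≈ (6.182, 29.673, -16.073)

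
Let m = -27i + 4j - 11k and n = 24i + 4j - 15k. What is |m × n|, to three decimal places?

i: 4·(-15) - (-11)·4 = -60 - (-44) = -16
j: (-11)·24 - (-27)·(-15) = -264 - 405 = -669
k: (-27)·4 - 4·24 = -108 - 96 = -204
m × n = (-16, -669, -204)
|m × n| = √((-16)² + (-669)² + (-204)²) = √489433 ≈ 699.5949

699.595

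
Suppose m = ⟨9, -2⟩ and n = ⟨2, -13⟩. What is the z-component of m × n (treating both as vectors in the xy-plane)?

9·(-13) - (-2)·2 = -117 - (-4) = -113

-113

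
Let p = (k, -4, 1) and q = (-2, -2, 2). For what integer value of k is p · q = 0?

5

p · q = k·(-2) + (-4)·(-2) + 1·2 = 10 - 2k
Set equal to 0: -2k = -10, so k = 5.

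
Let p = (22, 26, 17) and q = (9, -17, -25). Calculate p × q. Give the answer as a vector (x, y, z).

i: 26·(-25) - 17·(-17) = -650 - (-289) = -361
j: 17·9 - 22·(-25) = 153 - (-550) = 703
k: 22·(-17) - 26·9 = -374 - 234 = -608
p × q = (-361, 703, -608)

(-361, 703, -608)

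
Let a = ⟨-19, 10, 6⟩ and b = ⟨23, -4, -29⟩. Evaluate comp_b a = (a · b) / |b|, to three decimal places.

a · b = (-19)·23 + 10·(-4) + 6·(-29) = -437 - 40 - 174 = -651
|b| = √(529 + 16 + 841) = √1386 ≈ 37.2290
comp_b a = -651 / √1386 ≈ -17.486

-17.486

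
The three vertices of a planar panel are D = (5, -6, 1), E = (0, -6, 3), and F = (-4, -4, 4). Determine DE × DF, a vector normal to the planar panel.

(-4, -3, -10)

DE = (-5, 0, 2)
DF = (-9, 2, 3)
i: 0·3 - 2·2 = 0 - 4 = -4
j: 2·(-9) - (-5)·3 = -18 - (-15) = -3
k: (-5)·2 - 0·(-9) = -10 - 0 = -10
DE × DF = (-4, -3, -10)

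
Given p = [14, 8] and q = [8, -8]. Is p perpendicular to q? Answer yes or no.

p · q = 14·8 + 8·(-8) = 112 - 64 = 48
Nonzero, so the vectors are not orthogonal.

no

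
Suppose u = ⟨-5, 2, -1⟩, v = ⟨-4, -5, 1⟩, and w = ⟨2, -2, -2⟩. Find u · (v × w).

-90

v × w:
i: (-5)·(-2) - 1·(-2) = 10 - (-2) = 12
j: 1·2 - (-4)·(-2) = 2 - 8 = -6
k: (-4)·(-2) - (-5)·2 = 8 - (-10) = 18
v × w = (12, -6, 18)
u · (v × w) = (-5)·12 + 2·(-6) + (-1)·18 = -60 - 12 - 18 = -90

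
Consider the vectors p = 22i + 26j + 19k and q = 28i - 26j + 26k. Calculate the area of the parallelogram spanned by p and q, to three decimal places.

1749.428

i: 26·26 - 19·(-26) = 676 - (-494) = 1170
j: 19·28 - 22·26 = 532 - 572 = -40
k: 22·(-26) - 26·28 = -572 - 728 = -1300
p × q = (1170, -40, -1300)
|p × q| = √(1170² + (-40)² + (-1300)²) = √3060500 ≈ 1749.4285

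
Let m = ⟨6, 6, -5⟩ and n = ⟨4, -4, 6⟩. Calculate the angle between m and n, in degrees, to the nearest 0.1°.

m · n = 6·4 + 6·(-4) + (-5)·6 = 24 - 24 - 30 = -30
|m|² = 36 + 36 + 25 = 97,  |m| = √97 ≈ 9.848858
|n|² = 16 + 16 + 36 = 68,  |n| = √68 ≈ 8.246211
cos θ = -30 / (9.848858 · 8.246211) ≈ -0.36939
θ = arccos(-0.36939) ≈ 111.7°

111.7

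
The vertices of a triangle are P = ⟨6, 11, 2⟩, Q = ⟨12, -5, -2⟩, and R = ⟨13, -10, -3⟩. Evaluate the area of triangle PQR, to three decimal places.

PQ = (6, -16, -4),  PR = (7, -21, -5)
i: (-16)·(-5) - (-4)·(-21) = 80 - 84 = -4
j: (-4)·7 - 6·(-5) = -28 - (-30) = 2
k: 6·(-21) - (-16)·7 = -126 - (-112) = -14
PQ × PR = (-4, 2, -14)
|PQ × PR| = √216 ≈ 14.6969
area = ½ · 14.6969 ≈ 7.348

7.348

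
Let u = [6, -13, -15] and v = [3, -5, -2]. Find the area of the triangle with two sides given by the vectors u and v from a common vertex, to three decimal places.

29.879

i: (-13)·(-2) - (-15)·(-5) = 26 - 75 = -49
j: (-15)·3 - 6·(-2) = -45 - (-12) = -33
k: 6·(-5) - (-13)·3 = -30 - (-39) = 9
u × v = (-49, -33, 9)
|u × v| = √((-49)² + (-33)² + 9²) = √3571 ≈ 59.7578
area = ½ · 59.7578 ≈ 29.879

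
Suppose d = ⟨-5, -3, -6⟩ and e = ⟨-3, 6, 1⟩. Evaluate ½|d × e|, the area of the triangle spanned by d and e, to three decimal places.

i: (-3)·1 - (-6)·6 = -3 - (-36) = 33
j: (-6)·(-3) - (-5)·1 = 18 - (-5) = 23
k: (-5)·6 - (-3)·(-3) = -30 - 9 = -39
d × e = (33, 23, -39)
|d × e| = √(33² + 23² + (-39)²) = √3139 ≈ 56.0268
area = ½ · 56.0268 ≈ 28.013

28.013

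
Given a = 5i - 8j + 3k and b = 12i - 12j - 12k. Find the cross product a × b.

i: (-8)·(-12) - 3·(-12) = 96 - (-36) = 132
j: 3·12 - 5·(-12) = 36 - (-60) = 96
k: 5·(-12) - (-8)·12 = -60 - (-96) = 36
a × b = (132, 96, 36)

(132, 96, 36)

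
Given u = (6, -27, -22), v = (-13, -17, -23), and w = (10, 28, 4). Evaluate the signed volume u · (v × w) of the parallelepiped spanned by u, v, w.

v × w:
i: (-17)·4 - (-23)·28 = -68 - (-644) = 576
j: (-23)·10 - (-13)·4 = -230 - (-52) = -178
k: (-13)·28 - (-17)·10 = -364 - (-170) = -194
v × w = (576, -178, -194)
u · (v × w) = 6·576 + (-27)·(-178) + (-22)·(-194) = 3456 + 4806 + 4268 = 12530

12530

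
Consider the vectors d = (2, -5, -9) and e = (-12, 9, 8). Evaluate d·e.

-141

d · e = 2·(-12) + (-5)·9 + (-9)·8 = -24 - 45 - 72 = -141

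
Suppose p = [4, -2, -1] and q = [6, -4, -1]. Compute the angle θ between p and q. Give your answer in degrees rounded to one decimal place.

8.4

p · q = 4·6 + (-2)·(-4) + (-1)·(-1) = 24 + 8 + 1 = 33
|p|² = 16 + 4 + 1 = 21,  |p| = √21 ≈ 4.582576
|q|² = 36 + 16 + 1 = 53,  |q| = √53 ≈ 7.280110
cos θ = 33 / (4.582576 · 7.280110) ≈ 0.98916
θ = arccos(0.98916) ≈ 8.4°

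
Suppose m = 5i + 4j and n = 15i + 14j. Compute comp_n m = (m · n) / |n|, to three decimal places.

m · n = 5·15 + 4·14 = 75 + 56 = 131
|n| = √(225 + 196) = √421 ≈ 20.5183
comp_n m = 131 / √421 ≈ 6.385

6.385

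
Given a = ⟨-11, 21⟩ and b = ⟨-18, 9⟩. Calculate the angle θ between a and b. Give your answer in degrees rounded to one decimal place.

35.8

a · b = (-11)·(-18) + 21·9 = 198 + 189 = 387
|a|² = 121 + 441 = 562,  |a| = √562 ≈ 23.706539
|b|² = 324 + 81 = 405,  |b| = √405 ≈ 20.124612
cos θ = 387 / (23.706539 · 20.124612) ≈ 0.81118
θ = arccos(0.81118) ≈ 35.8°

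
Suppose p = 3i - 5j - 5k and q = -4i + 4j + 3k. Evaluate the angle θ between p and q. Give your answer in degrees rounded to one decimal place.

162.9

p · q = 3·(-4) + (-5)·4 + (-5)·3 = -12 - 20 - 15 = -47
|p|² = 9 + 25 + 25 = 59,  |p| = √59 ≈ 7.681146
|q|² = 16 + 16 + 9 = 41,  |q| = √41 ≈ 6.403124
cos θ = -47 / (7.681146 · 6.403124) ≈ -0.95561
θ = arccos(-0.95561) ≈ 162.9°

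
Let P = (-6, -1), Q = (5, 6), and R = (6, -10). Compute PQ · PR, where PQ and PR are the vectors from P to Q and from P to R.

PQ = Q − P = (11, 7)
PR = R − P = (12, -9)
PQ · PR = 11·12 + 7·(-9) = 132 - 63 = 69

69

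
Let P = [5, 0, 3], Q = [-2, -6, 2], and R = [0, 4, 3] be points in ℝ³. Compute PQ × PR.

PQ = (-7, -6, -1)
PR = (-5, 4, 0)
i: (-6)·0 - (-1)·4 = 0 - (-4) = 4
j: (-1)·(-5) - (-7)·0 = 5 - 0 = 5
k: (-7)·4 - (-6)·(-5) = -28 - 30 = -58
PQ × PR = (4, 5, -58)

(4, 5, -58)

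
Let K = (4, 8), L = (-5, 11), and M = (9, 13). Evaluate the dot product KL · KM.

-30

KL = L − K = (-9, 3)
KM = M − K = (5, 5)
KL · KM = (-9)·5 + 3·5 = -45 + 15 = -30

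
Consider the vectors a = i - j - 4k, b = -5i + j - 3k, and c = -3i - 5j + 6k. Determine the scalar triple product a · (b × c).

b × c:
i: 1·6 - (-3)·(-5) = 6 - 15 = -9
j: (-3)·(-3) - (-5)·6 = 9 - (-30) = 39
k: (-5)·(-5) - 1·(-3) = 25 - (-3) = 28
b × c = (-9, 39, 28)
a · (b × c) = 1·(-9) + (-1)·39 + (-4)·28 = -9 - 39 - 112 = -160

-160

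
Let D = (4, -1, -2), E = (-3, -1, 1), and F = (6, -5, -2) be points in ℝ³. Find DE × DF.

(12, 6, 28)

DE = (-7, 0, 3)
DF = (2, -4, 0)
i: 0·0 - 3·(-4) = 0 - (-12) = 12
j: 3·2 - (-7)·0 = 6 - 0 = 6
k: (-7)·(-4) - 0·2 = 28 - 0 = 28
DE × DF = (12, 6, 28)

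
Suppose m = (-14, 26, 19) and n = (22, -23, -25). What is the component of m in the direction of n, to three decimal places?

-34.122

m · n = (-14)·22 + 26·(-23) + 19·(-25) = -308 - 598 - 475 = -1381
|n| = √(484 + 529 + 625) = √1638 ≈ 40.4722
comp_n m = -1381 / √1638 ≈ -34.122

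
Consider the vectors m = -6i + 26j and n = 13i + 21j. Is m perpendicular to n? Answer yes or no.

m · n = (-6)·13 + 26·21 = -78 + 546 = 468
Nonzero, so the vectors are not orthogonal.

no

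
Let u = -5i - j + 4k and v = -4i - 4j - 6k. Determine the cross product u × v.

i: (-1)·(-6) - 4·(-4) = 6 - (-16) = 22
j: 4·(-4) - (-5)·(-6) = -16 - 30 = -46
k: (-5)·(-4) - (-1)·(-4) = 20 - 4 = 16
u × v = (22, -46, 16)

(22, -46, 16)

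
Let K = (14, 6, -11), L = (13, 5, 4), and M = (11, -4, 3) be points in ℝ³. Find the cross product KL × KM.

(136, -31, 7)

KL = (-1, -1, 15)
KM = (-3, -10, 14)
i: (-1)·14 - 15·(-10) = -14 - (-150) = 136
j: 15·(-3) - (-1)·14 = -45 - (-14) = -31
k: (-1)·(-10) - (-1)·(-3) = 10 - 3 = 7
KL × KM = (136, -31, 7)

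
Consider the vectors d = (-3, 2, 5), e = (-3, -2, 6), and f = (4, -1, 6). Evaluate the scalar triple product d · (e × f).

157

e × f:
i: (-2)·6 - 6·(-1) = -12 - (-6) = -6
j: 6·4 - (-3)·6 = 24 - (-18) = 42
k: (-3)·(-1) - (-2)·4 = 3 - (-8) = 11
e × f = (-6, 42, 11)
d · (e × f) = (-3)·(-6) + 2·42 + 5·11 = 18 + 84 + 55 = 157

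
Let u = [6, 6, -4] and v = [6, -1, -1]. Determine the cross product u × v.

i: 6·(-1) - (-4)·(-1) = -6 - 4 = -10
j: (-4)·6 - 6·(-1) = -24 - (-6) = -18
k: 6·(-1) - 6·6 = -6 - 36 = -42
u × v = (-10, -18, -42)

(-10, -18, -42)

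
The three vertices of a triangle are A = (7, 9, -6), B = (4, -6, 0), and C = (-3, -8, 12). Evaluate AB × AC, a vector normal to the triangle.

(-168, -6, -99)

AB = (-3, -15, 6)
AC = (-10, -17, 18)
i: (-15)·18 - 6·(-17) = -270 - (-102) = -168
j: 6·(-10) - (-3)·18 = -60 - (-54) = -6
k: (-3)·(-17) - (-15)·(-10) = 51 - 150 = -99
AB × AC = (-168, -6, -99)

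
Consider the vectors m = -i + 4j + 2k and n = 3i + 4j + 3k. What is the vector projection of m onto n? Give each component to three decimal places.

m · n = (-1)·3 + 4·4 + 2·3 = -3 + 16 + 6 = 19
|n|² = 9 + 16 + 9 = 34
proj_n m = (19/34) · (3, 4, 3) ≈ (1.676, 2.235, 1.676)

(1.676, 2.235, 1.676)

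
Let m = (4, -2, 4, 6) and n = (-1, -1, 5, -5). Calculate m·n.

m · n = 4·(-1) + (-2)·(-1) + 4·5 + 6·(-5) = -4 + 2 + 20 - 30 = -12

-12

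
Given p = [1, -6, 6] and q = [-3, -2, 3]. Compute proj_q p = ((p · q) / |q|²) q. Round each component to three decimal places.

(-3.682, -2.455, 3.682)

p · q = 1·(-3) + (-6)·(-2) + 6·3 = -3 + 12 + 18 = 27
|q|² = 9 + 4 + 9 = 22
proj_q p = (27/22) · (-3, -2, 3) ≈ (-3.682, -2.455, 3.682)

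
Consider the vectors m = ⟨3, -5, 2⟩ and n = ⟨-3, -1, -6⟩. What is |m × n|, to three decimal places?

38.626

i: (-5)·(-6) - 2·(-1) = 30 - (-2) = 32
j: 2·(-3) - 3·(-6) = -6 - (-18) = 12
k: 3·(-1) - (-5)·(-3) = -3 - 15 = -18
m × n = (32, 12, -18)
|m × n| = √(32² + 12² + (-18)²) = √1492 ≈ 38.6264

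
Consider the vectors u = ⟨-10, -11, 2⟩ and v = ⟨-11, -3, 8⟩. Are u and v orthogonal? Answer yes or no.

no

u · v = (-10)·(-11) + (-11)·(-3) + 2·8 = 110 + 33 + 16 = 159
Nonzero, so the vectors are not orthogonal.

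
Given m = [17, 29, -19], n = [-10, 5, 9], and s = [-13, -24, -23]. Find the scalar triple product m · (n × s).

n × s:
i: 5·(-23) - 9·(-24) = -115 - (-216) = 101
j: 9·(-13) - (-10)·(-23) = -117 - 230 = -347
k: (-10)·(-24) - 5·(-13) = 240 - (-65) = 305
n × s = (101, -347, 305)
m · (n × s) = 17·101 + 29·(-347) + (-19)·305 = 1717 - 10063 - 5795 = -14141

-14141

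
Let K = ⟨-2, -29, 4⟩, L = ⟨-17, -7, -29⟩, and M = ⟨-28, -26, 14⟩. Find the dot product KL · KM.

126

KL = L − K = (-15, 22, -33)
KM = M − K = (-26, 3, 10)
KL · KM = (-15)·(-26) + 22·3 + (-33)·10 = 390 + 66 - 330 = 126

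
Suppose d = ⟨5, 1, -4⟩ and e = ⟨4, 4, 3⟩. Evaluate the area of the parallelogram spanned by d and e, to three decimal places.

i: 1·3 - (-4)·4 = 3 - (-16) = 19
j: (-4)·4 - 5·3 = -16 - 15 = -31
k: 5·4 - 1·4 = 20 - 4 = 16
d × e = (19, -31, 16)
|d × e| = √(19² + (-31)² + 16²) = √1578 ≈ 39.7240

39.724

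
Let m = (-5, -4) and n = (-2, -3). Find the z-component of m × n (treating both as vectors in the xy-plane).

(-5)·(-3) - (-4)·(-2) = 15 - 8 = 7

7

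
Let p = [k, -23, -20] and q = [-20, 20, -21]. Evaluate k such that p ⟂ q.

-2

p · q = k·(-20) + (-23)·20 + (-20)·(-21) = -40 - 20k
Set equal to 0: -20k = 40, so k = -2.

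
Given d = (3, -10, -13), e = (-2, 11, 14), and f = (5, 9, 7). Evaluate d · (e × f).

-38

e × f:
i: 11·7 - 14·9 = 77 - 126 = -49
j: 14·5 - (-2)·7 = 70 - (-14) = 84
k: (-2)·9 - 11·5 = -18 - 55 = -73
e × f = (-49, 84, -73)
d · (e × f) = 3·(-49) + (-10)·84 + (-13)·(-73) = -147 - 840 + 949 = -38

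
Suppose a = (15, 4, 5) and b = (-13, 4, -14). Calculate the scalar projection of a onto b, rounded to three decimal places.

a · b = 15·(-13) + 4·4 + 5·(-14) = -195 + 16 - 70 = -249
|b| = √(169 + 16 + 196) = √381 ≈ 19.5192
comp_b a = -249 / √381 ≈ -12.757

-12.757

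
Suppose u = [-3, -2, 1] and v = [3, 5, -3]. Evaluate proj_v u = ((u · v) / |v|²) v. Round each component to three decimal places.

(-1.535, -2.558, 1.535)

u · v = (-3)·3 + (-2)·5 + 1·(-3) = -9 - 10 - 3 = -22
|v|² = 9 + 25 + 9 = 43
proj_v u = (-22/43) · (3, 5, -3) ≈ (-1.535, -2.558, 1.535)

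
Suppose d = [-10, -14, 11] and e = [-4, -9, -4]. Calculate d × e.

(155, -84, 34)

i: (-14)·(-4) - 11·(-9) = 56 - (-99) = 155
j: 11·(-4) - (-10)·(-4) = -44 - 40 = -84
k: (-10)·(-9) - (-14)·(-4) = 90 - 56 = 34
d × e = (155, -84, 34)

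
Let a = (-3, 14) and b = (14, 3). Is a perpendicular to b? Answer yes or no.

a · b = (-3)·14 + 14·3 = -42 + 42 = 0
Zero, so the vectors are orthogonal.

yes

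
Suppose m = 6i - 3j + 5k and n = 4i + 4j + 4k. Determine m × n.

i: (-3)·4 - 5·4 = -12 - 20 = -32
j: 5·4 - 6·4 = 20 - 24 = -4
k: 6·4 - (-3)·4 = 24 - (-12) = 36
m × n = (-32, -4, 36)

(-32, -4, 36)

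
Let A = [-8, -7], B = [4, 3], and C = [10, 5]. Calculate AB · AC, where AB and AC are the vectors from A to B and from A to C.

AB = B − A = (12, 10)
AC = C − A = (18, 12)
AB · AC = 12·18 + 10·12 = 216 + 120 = 336

336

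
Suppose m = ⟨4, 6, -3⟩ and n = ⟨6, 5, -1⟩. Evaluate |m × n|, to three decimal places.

i: 6·(-1) - (-3)·5 = -6 - (-15) = 9
j: (-3)·6 - 4·(-1) = -18 - (-4) = -14
k: 4·5 - 6·6 = 20 - 36 = -16
m × n = (9, -14, -16)
|m × n| = √(9² + (-14)² + (-16)²) = √533 ≈ 23.0868

23.087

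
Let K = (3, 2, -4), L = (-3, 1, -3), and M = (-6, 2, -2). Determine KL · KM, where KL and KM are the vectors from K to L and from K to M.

KL = L − K = (-6, -1, 1)
KM = M − K = (-9, 0, 2)
KL · KM = (-6)·(-9) + (-1)·0 + 1·2 = 54 + 0 + 2 = 56

56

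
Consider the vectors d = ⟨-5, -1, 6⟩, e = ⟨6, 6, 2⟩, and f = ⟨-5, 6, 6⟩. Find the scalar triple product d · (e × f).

e × f:
i: 6·6 - 2·6 = 36 - 12 = 24
j: 2·(-5) - 6·6 = -10 - 36 = -46
k: 6·6 - 6·(-5) = 36 - (-30) = 66
e × f = (24, -46, 66)
d · (e × f) = (-5)·24 + (-1)·(-46) + 6·66 = -120 + 46 + 396 = 322

322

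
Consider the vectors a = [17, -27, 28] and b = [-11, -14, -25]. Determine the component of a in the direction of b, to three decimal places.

a · b = 17·(-11) + (-27)·(-14) + 28·(-25) = -187 + 378 - 700 = -509
|b| = √(121 + 196 + 625) = √942 ≈ 30.6920
comp_b a = -509 / √942 ≈ -16.584

-16.584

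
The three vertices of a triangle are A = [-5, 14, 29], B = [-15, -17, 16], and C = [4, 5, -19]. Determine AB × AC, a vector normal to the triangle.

AB = (-10, -31, -13)
AC = (9, -9, -48)
i: (-31)·(-48) - (-13)·(-9) = 1488 - 117 = 1371
j: (-13)·9 - (-10)·(-48) = -117 - 480 = -597
k: (-10)·(-9) - (-31)·9 = 90 - (-279) = 369
AB × AC = (1371, -597, 369)

(1371, -597, 369)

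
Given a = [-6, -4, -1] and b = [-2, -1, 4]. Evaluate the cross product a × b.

i: (-4)·4 - (-1)·(-1) = -16 - 1 = -17
j: (-1)·(-2) - (-6)·4 = 2 - (-24) = 26
k: (-6)·(-1) - (-4)·(-2) = 6 - 8 = -2
a × b = (-17, 26, -2)

(-17, 26, -2)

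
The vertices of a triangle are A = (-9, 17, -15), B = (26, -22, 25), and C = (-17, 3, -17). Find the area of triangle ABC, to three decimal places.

AB = (35, -39, 40),  AC = (-8, -14, -2)
i: (-39)·(-2) - 40·(-14) = 78 - (-560) = 638
j: 40·(-8) - 35·(-2) = -320 - (-70) = -250
k: 35·(-14) - (-39)·(-8) = -490 - 312 = -802
AB × AC = (638, -250, -802)
|AB × AC| = √1112748 ≈ 1054.8687
area = ½ · 1054.8687 ≈ 527.434

527.434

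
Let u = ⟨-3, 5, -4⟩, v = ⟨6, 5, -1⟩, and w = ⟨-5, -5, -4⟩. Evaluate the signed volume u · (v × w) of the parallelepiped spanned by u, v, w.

240

v × w:
i: 5·(-4) - (-1)·(-5) = -20 - 5 = -25
j: (-1)·(-5) - 6·(-4) = 5 - (-24) = 29
k: 6·(-5) - 5·(-5) = -30 - (-25) = -5
v × w = (-25, 29, -5)
u · (v × w) = (-3)·(-25) + 5·29 + (-4)·(-5) = 75 + 145 + 20 = 240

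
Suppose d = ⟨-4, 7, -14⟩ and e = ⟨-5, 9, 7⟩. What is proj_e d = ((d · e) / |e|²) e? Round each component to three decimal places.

(0.484, -0.871, -0.677)

d · e = (-4)·(-5) + 7·9 + (-14)·7 = 20 + 63 - 98 = -15
|e|² = 25 + 81 + 49 = 155
proj_e d = (-15/155) · (-5, 9, 7) ≈ (0.484, -0.871, -0.677)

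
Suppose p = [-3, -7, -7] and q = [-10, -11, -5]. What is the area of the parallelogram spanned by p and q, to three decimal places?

78.473

i: (-7)·(-5) - (-7)·(-11) = 35 - 77 = -42
j: (-7)·(-10) - (-3)·(-5) = 70 - 15 = 55
k: (-3)·(-11) - (-7)·(-10) = 33 - 70 = -37
p × q = (-42, 55, -37)
|p × q| = √((-42)² + 55² + (-37)²) = √6158 ≈ 78.4729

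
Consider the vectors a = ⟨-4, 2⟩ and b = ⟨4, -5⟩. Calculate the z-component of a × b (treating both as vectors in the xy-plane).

12

(-4)·(-5) - 2·4 = 20 - 8 = 12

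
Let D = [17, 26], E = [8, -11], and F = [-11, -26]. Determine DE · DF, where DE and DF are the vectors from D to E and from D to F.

2176

DE = E − D = (-9, -37)
DF = F − D = (-28, -52)
DE · DF = (-9)·(-28) + (-37)·(-52) = 252 + 1924 = 2176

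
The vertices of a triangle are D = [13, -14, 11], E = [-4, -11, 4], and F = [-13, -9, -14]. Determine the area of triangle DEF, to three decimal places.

123.185

DE = (-17, 3, -7),  DF = (-26, 5, -25)
i: 3·(-25) - (-7)·5 = -75 - (-35) = -40
j: (-7)·(-26) - (-17)·(-25) = 182 - 425 = -243
k: (-17)·5 - 3·(-26) = -85 - (-78) = -7
DE × DF = (-40, -243, -7)
|DE × DF| = √60698 ≈ 246.3696
area = ½ · 246.3696 ≈ 123.185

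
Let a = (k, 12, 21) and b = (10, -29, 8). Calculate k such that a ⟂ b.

18

a · b = k·10 + 12·(-29) + 21·8 = -180 + 10k
Set equal to 0: 10k = 180, so k = 18.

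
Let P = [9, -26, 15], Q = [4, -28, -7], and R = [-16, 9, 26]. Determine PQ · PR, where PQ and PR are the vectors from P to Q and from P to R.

PQ = Q − P = (-5, -2, -22)
PR = R − P = (-25, 35, 11)
PQ · PR = (-5)·(-25) + (-2)·35 + (-22)·11 = 125 - 70 - 242 = -187

-187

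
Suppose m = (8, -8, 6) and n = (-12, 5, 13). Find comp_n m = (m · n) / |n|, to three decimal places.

m · n = 8·(-12) + (-8)·5 + 6·13 = -96 - 40 + 78 = -58
|n| = √(144 + 25 + 169) = √338 ≈ 18.3848
comp_n m = -58 / √338 ≈ -3.155

-3.155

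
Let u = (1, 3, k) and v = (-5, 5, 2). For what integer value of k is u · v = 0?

u · v = 1·(-5) + 3·5 + k·2 = 10 + 2k
Set equal to 0: 2k = -10, so k = -5.

-5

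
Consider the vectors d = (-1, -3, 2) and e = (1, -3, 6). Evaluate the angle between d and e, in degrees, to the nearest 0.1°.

d · e = (-1)·1 + (-3)·(-3) + 2·6 = -1 + 9 + 12 = 20
|d|² = 1 + 9 + 4 = 14,  |d| = √14 ≈ 3.741657
|e|² = 1 + 9 + 36 = 46,  |e| = √46 ≈ 6.782330
cos θ = 20 / (3.741657 · 6.782330) ≈ 0.78811
θ = arccos(0.78811) ≈ 38.0°

38.0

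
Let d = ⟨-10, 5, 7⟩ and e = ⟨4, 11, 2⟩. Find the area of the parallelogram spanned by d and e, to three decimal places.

153.925

i: 5·2 - 7·11 = 10 - 77 = -67
j: 7·4 - (-10)·2 = 28 - (-20) = 48
k: (-10)·11 - 5·4 = -110 - 20 = -130
d × e = (-67, 48, -130)
|d × e| = √((-67)² + 48² + (-130)²) = √23693 ≈ 153.9253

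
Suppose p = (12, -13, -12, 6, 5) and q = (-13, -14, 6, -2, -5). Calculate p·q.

p · q = 12·(-13) + (-13)·(-14) + (-12)·6 + 6·(-2) + 5·(-5) = -156 + 182 - 72 - 12 - 25 = -83

-83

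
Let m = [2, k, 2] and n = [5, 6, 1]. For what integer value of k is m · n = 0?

-2

m · n = 2·5 + k·6 + 2·1 = 12 + 6k
Set equal to 0: 6k = -12, so k = -2.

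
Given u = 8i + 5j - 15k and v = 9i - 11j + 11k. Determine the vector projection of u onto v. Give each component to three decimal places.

u · v = 8·9 + 5·(-11) + (-15)·11 = 72 - 55 - 165 = -148
|v|² = 81 + 121 + 121 = 323
proj_v u = (-148/323) · (9, -11, 11) ≈ (-4.124, 5.040, -5.040)

(-4.124, 5.040, -5.040)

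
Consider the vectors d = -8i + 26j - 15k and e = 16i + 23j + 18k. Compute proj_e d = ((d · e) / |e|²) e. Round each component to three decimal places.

d · e = (-8)·16 + 26·23 + (-15)·18 = -128 + 598 - 270 = 200
|e|² = 256 + 529 + 324 = 1109
proj_e d = (200/1109) · (16, 23, 18) ≈ (2.885, 4.148, 3.246)

(2.885, 4.148, 3.246)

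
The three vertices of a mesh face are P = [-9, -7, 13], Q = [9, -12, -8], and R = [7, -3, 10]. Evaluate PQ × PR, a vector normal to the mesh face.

(99, -282, 152)

PQ = (18, -5, -21)
PR = (16, 4, -3)
i: (-5)·(-3) - (-21)·4 = 15 - (-84) = 99
j: (-21)·16 - 18·(-3) = -336 - (-54) = -282
k: 18·4 - (-5)·16 = 72 - (-80) = 152
PQ × PR = (99, -282, 152)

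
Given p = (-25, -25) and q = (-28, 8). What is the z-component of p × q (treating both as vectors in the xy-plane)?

-900

(-25)·8 - (-25)·(-28) = -200 - 700 = -900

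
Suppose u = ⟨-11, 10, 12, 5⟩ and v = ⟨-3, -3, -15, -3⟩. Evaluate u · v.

-192

u · v = (-11)·(-3) + 10·(-3) + 12·(-15) + 5·(-3) = 33 - 30 - 180 - 15 = -192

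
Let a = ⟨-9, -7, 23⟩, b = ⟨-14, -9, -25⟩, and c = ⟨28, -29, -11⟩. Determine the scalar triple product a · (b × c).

b × c:
i: (-9)·(-11) - (-25)·(-29) = 99 - 725 = -626
j: (-25)·28 - (-14)·(-11) = -700 - 154 = -854
k: (-14)·(-29) - (-9)·28 = 406 - (-252) = 658
b × c = (-626, -854, 658)
a · (b × c) = (-9)·(-626) + (-7)·(-854) + 23·658 = 5634 + 5978 + 15134 = 26746

26746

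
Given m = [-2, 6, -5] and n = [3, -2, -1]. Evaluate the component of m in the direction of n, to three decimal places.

-3.474

m · n = (-2)·3 + 6·(-2) + (-5)·(-1) = -6 - 12 + 5 = -13
|n| = √(9 + 4 + 1) = √14 ≈ 3.7417
comp_n m = -13 / √14 ≈ -3.474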